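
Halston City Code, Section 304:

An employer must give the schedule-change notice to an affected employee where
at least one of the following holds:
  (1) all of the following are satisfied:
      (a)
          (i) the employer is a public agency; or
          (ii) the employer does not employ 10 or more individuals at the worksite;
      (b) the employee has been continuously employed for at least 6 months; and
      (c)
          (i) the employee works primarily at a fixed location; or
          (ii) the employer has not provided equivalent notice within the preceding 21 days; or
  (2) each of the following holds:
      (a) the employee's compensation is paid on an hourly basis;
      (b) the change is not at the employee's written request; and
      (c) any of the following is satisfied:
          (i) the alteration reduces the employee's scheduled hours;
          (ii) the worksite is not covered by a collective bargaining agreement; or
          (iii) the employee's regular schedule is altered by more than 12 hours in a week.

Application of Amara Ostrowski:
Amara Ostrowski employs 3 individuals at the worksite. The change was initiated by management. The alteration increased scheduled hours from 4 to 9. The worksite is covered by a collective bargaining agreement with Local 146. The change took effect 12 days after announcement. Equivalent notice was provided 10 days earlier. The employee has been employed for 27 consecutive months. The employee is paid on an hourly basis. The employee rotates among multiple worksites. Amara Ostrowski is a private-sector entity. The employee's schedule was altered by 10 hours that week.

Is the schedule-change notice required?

(i) public agency — not satisfied.
(ii) not (≥ 10 at site) — holds.
So (a) is satisfied (F OR T).
(b) tenure ≥ 6 mo. — satisfied.
(i) fixed location — fails.
(ii) no recent notice — fails.
So (c) is not satisfied (F OR F).
So (1) is not satisfied (T AND T AND F).
(a) hourly-paid — holds.
(b) not employee-requested — satisfied.
(i) hours reduced — not satisfied.
(ii) no CBA — fails.
(iii) schedule shift > 12h — not met.
(c): F OR F OR F → false.
So (2) is not satisfied (T AND T AND F).
Overall: F OR F → false.

No — not required.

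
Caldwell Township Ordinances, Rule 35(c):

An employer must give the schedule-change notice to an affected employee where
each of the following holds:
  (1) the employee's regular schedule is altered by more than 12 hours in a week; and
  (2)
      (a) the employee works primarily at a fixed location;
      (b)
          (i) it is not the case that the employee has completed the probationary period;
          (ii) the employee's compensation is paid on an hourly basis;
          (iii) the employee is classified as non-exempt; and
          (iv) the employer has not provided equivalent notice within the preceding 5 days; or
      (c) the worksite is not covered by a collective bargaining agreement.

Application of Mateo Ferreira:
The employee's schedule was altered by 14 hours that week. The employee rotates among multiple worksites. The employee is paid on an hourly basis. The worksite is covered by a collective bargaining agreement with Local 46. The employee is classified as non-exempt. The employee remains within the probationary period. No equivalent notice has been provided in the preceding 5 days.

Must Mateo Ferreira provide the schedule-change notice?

(1) schedule shift > 12h — met.
(a) fixed location — not met.
(i) not (past probation) — met.
(ii) hourly-paid — holds.
(iii) non-exempt — holds.
(iv) no recent notice — holds.
So (b) is satisfied (T AND T AND T AND T).
(c) no CBA — not met.
So (2) is satisfied (F OR T OR F).
So Overall is satisfied (T AND T).

Yes — required.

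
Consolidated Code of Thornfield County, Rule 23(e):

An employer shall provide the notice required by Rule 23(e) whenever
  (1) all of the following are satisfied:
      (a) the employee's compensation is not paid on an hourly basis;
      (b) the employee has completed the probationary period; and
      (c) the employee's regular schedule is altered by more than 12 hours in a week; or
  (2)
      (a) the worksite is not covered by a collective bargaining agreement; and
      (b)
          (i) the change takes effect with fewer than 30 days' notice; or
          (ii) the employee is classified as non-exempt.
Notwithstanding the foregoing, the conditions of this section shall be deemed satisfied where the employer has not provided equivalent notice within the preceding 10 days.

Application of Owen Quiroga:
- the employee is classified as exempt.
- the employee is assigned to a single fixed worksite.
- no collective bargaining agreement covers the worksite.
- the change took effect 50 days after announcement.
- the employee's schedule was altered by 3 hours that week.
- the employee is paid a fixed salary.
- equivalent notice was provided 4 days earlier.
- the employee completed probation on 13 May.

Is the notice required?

No — not required.

(a) not (hourly-paid) — holds.
(b) past probation — satisfied.
(c) schedule shift > 12h — fails.
(1) = T AND T AND F = false.
(a) no CBA — satisfied.
(i) < 30 days' notice — not met.
(ii) non-exempt — not met.
So (b) is not satisfied (F OR F).
(2): T AND F → false.
Overall: F OR F → false.
Exception (no recent notice) — not satisfied.
Result: main false OR exception false → false.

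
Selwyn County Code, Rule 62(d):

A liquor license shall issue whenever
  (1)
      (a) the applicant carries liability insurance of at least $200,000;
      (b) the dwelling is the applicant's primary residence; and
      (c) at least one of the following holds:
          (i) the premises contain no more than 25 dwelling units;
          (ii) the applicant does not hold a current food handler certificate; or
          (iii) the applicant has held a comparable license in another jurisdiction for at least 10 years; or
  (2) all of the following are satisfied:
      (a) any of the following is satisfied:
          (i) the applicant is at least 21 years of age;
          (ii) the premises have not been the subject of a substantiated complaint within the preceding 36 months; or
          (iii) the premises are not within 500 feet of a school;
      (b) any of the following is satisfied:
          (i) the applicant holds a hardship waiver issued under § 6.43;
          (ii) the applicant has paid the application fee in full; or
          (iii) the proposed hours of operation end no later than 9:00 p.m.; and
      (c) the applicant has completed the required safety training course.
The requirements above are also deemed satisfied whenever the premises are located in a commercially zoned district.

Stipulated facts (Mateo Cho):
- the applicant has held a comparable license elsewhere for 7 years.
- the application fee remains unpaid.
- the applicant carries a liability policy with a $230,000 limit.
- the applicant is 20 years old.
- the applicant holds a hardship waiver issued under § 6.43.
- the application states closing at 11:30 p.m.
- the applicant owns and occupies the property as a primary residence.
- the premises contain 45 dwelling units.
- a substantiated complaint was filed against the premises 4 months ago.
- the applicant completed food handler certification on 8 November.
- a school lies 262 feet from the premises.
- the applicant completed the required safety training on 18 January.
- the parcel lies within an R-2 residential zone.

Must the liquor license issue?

(a) insurance ≥ $200,000 — met.
(b) primary residence — met.
(i) ≤ 25 units — fails.
(ii) not (food handler cert.) — not satisfied.
(iii) prior license ≥ 10 yr — not satisfied.
(c) = F OR F OR F = false.
So (1) is not satisfied (T AND T AND F).
(i) age ≥ 21 — not satisfied.
(ii) no complaint in 36 mo. — not satisfied.
(iii) ≥500 ft from school — not met.
So (a) is not satisfied (F OR F OR F).
(i) hardship waiver — holds.
(ii) fee paid — not met.
(iii) closes by 9 p.m. — fails.
(b) = T OR F OR F = true.
(c) safety training — satisfied.
(2) = F AND T AND T = false.
So Overall is not satisfied (F OR F).
Exception (commercially zoned) — not satisfied.
Result: main false OR exception false → false.

No — denied.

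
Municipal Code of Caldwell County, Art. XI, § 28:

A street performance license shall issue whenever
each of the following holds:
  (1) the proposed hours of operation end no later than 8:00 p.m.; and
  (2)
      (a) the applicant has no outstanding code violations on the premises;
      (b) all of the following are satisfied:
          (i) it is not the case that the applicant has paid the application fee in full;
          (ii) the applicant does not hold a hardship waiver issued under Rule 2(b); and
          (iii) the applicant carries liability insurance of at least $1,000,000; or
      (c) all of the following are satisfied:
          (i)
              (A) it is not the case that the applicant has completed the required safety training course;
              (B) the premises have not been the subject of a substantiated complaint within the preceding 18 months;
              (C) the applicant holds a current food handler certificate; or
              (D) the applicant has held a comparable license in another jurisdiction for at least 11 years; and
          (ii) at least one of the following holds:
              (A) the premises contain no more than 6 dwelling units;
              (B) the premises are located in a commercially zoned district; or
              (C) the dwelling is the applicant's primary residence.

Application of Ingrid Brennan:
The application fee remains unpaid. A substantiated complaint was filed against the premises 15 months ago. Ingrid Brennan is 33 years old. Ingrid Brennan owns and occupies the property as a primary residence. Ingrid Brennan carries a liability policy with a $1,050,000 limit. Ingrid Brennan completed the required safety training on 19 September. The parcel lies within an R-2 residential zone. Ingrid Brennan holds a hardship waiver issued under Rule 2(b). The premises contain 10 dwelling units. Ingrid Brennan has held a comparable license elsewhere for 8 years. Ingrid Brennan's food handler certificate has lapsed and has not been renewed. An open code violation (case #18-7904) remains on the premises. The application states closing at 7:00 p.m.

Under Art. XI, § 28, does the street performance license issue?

No — denied.

(1) closes by 8 p.m. — met.
(a) no code violations — fails.
(i) not (fee paid) — met.
(ii) not (hardship waiver) — not met.
(iii) insurance ≥ $1,000,000 — holds.
(b) = T AND F AND T = false.
(A) not (safety training) — not met.
(B) no complaint in 18 mo. — not met.
(C) food handler cert. — not satisfied.
(D) prior license ≥ 11 yr — not met.
So (i) is not satisfied (F OR F OR F OR F).
(A) ≤ 6 units — fails.
(B) commercially zoned — fails.
(C) primary residence — met.
So (ii) is satisfied (F OR F OR T).
So (c) is not satisfied (F AND T).
So (2) is not satisfied (F OR F OR F).
Overall: T AND F → false.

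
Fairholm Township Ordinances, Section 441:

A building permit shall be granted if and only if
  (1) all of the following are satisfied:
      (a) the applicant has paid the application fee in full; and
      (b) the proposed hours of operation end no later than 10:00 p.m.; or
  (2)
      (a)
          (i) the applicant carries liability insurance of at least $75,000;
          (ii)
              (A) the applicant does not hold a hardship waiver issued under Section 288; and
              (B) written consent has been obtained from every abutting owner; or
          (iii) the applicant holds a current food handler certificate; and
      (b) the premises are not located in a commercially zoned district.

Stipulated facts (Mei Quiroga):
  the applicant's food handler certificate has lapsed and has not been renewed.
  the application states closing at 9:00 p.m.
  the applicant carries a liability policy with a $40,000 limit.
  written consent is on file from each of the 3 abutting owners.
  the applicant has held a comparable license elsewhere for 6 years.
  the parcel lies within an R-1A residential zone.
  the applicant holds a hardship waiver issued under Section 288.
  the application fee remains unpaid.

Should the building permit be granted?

No — denied.

(a) fee paid — not satisfied.
(b) closes by 10 p.m. — holds.
(1) = F AND T = false.
(i) insurance ≥ $75,000 — fails.
(A) not (hardship waiver) — not met.
(B) all abutters consent — holds.
(ii) = F AND T = false.
(iii) food handler cert. — not satisfied.
(a): F OR F OR F → false.
(b) not (commercially zoned) — met.
(2) = F AND T = false.
Overall: F OR F → false.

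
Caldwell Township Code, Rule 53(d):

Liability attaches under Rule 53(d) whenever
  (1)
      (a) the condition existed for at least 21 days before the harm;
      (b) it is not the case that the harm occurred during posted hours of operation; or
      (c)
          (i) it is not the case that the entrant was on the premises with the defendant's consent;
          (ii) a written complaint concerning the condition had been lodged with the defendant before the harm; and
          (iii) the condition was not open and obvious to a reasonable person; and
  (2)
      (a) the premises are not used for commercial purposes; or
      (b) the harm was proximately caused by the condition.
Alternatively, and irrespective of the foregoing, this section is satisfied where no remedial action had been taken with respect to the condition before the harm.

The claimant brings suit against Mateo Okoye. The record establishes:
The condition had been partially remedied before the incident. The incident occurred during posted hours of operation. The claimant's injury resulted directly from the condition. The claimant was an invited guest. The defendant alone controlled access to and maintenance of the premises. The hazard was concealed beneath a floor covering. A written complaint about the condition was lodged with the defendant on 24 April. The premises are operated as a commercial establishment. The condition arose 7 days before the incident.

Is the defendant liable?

(a) condition ≥21 days old — fails.
(b) not (during posted hours) — not satisfied.
(i) not (consent to enter) — not satisfied.
(ii) complaint lodged — holds.
(iii) not open/obvious — holds.
(c) = F AND T AND T = false.
(1) = F OR F OR F = false.
(a) not (commercial use) — not met.
(b) proximate cause — satisfied.
(2) = F OR T = true.
Overall = F AND T = false.
Exception (no remedial action) — not satisfied.
Result: main false OR exception false → false.

No — not liable.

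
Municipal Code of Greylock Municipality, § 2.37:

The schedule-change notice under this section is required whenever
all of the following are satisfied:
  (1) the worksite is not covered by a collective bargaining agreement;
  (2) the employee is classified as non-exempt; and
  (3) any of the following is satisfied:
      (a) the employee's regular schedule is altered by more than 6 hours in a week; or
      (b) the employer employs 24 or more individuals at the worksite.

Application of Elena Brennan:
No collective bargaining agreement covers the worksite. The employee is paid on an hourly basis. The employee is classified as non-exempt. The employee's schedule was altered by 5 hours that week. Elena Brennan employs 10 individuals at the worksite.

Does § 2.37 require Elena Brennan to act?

No — not required.

(1) no CBA — holds.
(2) non-exempt — satisfied.
(a) schedule shift > 6h — not met.
(b) ≥ 24 at site — not met.
(3): F OR F → false.
Overall = T AND T AND F = false.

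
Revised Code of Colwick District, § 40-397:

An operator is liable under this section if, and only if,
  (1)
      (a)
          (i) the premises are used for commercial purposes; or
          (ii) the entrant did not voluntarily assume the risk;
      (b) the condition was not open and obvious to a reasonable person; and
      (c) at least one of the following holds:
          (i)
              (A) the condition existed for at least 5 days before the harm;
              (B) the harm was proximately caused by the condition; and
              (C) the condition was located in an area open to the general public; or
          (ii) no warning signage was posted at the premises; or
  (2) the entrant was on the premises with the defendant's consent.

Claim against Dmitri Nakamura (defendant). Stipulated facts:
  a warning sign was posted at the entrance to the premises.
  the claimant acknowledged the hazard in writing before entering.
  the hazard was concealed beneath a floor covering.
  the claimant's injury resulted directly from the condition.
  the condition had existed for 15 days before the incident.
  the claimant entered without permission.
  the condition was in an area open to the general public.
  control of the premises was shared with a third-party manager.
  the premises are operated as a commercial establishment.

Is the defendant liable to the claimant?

(i) commercial use — holds.
(ii) no assumed risk — fails.
(a): T OR F → true.
(b) not open/obvious — met.
(A) condition ≥5 days old — met.
(B) proximate cause — satisfied.
(C) public area — met.
(i): T AND T AND T → true.
(ii) no signage posted — not met.
So (c) is satisfied (T OR F).
(1): T AND T AND T → true.
(2) consent to enter — not satisfied.
Overall: T OR F → true.

Yes — liable.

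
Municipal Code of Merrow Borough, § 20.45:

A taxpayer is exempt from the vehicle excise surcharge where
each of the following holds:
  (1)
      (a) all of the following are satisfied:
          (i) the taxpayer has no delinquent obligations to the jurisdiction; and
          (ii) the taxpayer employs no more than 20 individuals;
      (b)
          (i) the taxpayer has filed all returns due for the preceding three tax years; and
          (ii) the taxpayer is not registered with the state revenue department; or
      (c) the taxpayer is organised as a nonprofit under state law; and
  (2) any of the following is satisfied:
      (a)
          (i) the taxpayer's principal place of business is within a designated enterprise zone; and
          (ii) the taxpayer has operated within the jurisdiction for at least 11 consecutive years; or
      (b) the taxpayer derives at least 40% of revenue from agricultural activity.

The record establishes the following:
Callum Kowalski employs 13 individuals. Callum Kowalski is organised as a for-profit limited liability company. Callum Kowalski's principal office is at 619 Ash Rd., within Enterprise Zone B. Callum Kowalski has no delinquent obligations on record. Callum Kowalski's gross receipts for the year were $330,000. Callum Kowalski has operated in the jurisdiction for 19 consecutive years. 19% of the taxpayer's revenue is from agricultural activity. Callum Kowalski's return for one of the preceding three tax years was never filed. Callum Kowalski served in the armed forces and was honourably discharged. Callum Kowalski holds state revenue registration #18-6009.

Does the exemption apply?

Yes — exempt.

(i) no delinquency — holds.
(ii) ≤ 20 employees — satisfied.
So (a) is satisfied (T AND T).
(i) returns current — fails.
(ii) not (state-registered) — not met.
(b): F AND F → false.
(c) nonprofit — not satisfied.
(1) = T OR F OR F = true.
(i) in enterprise zone — holds.
(ii) ≥ 11 yrs in jurisdiction — met.
So (a) is satisfied (T AND T).
(b) ≥40% agricultural — not satisfied.
(2): T OR F → true.
Overall: T AND T → true.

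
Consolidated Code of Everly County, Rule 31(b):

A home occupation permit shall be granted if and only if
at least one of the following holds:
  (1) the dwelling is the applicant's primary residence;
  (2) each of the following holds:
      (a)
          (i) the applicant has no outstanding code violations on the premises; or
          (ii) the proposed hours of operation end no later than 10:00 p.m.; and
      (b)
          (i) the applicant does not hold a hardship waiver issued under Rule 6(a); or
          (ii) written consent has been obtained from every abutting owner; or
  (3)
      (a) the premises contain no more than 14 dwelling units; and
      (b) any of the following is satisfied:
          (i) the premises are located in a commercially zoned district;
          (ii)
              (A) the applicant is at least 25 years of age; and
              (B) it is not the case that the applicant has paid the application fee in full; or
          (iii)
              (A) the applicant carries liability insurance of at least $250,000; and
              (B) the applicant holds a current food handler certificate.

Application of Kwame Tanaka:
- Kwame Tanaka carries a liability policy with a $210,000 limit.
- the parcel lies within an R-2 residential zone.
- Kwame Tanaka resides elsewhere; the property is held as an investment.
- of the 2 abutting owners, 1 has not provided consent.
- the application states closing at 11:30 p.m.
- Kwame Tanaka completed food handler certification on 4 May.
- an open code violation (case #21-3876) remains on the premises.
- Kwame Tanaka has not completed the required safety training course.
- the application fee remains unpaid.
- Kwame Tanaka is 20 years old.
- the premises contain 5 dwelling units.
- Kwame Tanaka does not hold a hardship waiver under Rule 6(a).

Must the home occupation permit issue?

(1) primary residence — not satisfied.
(i) no code violations — not met.
(ii) closes by 10 p.m. — fails.
(a): F OR F → false.
(i) not (hardship waiver) — satisfied.
(ii) all abutters consent — fails.
(b) = T OR F = true.
(2) = F AND T = false.
(a) ≤ 14 units — met.
(i) commercially zoned — not met.
(A) age ≥ 25 — fails.
(B) not (fee paid) — met.
So (ii) is not satisfied (F AND T).
(A) insurance ≥ $250,000 — not satisfied.
(B) food handler cert. — satisfied.
(iii): F AND T → false.
(b): F OR F OR F → false.
So (3) is not satisfied (T AND F).
So Overall is not satisfied (F OR F OR F).

No — denied.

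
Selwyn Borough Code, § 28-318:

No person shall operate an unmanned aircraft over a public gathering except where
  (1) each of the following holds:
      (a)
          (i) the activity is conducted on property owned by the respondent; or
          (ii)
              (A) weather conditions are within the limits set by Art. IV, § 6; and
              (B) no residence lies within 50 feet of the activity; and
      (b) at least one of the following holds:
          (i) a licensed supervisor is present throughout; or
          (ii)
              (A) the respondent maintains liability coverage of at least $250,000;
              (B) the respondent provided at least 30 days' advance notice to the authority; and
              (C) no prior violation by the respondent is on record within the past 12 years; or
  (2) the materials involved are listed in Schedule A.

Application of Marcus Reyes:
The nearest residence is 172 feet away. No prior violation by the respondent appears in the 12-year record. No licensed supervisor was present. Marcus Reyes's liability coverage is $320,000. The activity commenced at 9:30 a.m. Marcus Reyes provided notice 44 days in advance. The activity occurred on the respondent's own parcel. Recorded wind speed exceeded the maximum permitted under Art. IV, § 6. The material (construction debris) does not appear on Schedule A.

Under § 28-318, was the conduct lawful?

(i) own property — satisfied.
(A) weather ok — not satisfied.
(B) no residence in 50 ft — met.
(ii) = F AND T = false.
(a) = T OR F = true.
(i) supervisor present — not satisfied.
(A) coverage ≥ $250,000 — holds.
(B) ≥30 days' notice — met.
(C) no prior violation — met.
(ii): T AND T AND T → true.
(b) = F OR T = true.
(1): T AND T → true.
(2) Schedule A material — not met.
Overall = T OR F = true.

Yes — lawful.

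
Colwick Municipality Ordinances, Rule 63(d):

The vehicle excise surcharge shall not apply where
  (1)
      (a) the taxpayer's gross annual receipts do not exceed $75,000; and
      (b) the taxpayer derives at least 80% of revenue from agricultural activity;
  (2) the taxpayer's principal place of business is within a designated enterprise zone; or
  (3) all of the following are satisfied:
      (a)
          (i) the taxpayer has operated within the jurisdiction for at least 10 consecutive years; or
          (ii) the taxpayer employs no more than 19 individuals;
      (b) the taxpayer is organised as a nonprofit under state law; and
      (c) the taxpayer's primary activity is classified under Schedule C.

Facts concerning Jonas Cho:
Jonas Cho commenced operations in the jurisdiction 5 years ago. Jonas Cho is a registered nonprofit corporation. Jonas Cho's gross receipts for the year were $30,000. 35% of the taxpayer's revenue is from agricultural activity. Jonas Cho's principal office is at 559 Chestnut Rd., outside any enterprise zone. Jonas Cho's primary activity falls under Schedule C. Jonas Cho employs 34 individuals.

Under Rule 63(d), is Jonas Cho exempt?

(a) receipts ≤ $75,000 — holds.
(b) ≥80% agricultural — fails.
(1) = T AND F = false.
(2) in enterprise zone — not satisfied.
(i) ≥ 10 yrs in jurisdiction — not satisfied.
(ii) ≤ 19 employees — fails.
So (a) is not satisfied (F OR F).
(b) nonprofit — holds.
(c) Schedule C activity — met.
(3): F AND T AND T → false.
Overall: F OR F OR F → false.

No — not exempt.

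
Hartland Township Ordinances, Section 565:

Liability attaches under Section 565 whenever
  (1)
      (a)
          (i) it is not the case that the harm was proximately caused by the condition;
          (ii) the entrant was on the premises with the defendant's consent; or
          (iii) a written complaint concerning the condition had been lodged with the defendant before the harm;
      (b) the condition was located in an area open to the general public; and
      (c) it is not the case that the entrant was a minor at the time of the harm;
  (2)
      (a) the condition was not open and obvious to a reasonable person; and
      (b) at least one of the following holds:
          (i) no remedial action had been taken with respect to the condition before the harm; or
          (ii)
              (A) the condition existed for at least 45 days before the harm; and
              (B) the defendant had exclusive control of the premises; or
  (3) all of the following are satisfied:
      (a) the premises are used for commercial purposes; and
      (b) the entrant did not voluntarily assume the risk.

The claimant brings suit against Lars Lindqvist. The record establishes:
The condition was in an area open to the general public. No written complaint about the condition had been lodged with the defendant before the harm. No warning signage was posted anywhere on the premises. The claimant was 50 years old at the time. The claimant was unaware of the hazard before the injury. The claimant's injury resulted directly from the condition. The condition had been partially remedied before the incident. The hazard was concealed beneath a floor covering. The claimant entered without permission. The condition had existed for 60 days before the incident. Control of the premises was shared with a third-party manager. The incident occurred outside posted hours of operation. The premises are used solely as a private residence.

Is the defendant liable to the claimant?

(i) not (proximate cause) — not satisfied.
(ii) consent to enter — not met.
(iii) complaint lodged — not met.
(a): F OR F OR F → false.
(b) public area — met.
(c) not (entrant a minor) — met.
(1): F AND T AND T → false.
(a) not open/obvious — met.
(i) no remedial action — not satisfied.
(A) condition ≥45 days old — holds.
(B) exclusive control — not satisfied.
(ii): T AND F → false.
(b) = F OR F = false.
(2) = T AND F = false.
(a) commercial use — not satisfied.
(b) no assumed risk — met.
(3) = F AND T = false.
So Overall is not satisfied (F OR F OR F).

No — not liable.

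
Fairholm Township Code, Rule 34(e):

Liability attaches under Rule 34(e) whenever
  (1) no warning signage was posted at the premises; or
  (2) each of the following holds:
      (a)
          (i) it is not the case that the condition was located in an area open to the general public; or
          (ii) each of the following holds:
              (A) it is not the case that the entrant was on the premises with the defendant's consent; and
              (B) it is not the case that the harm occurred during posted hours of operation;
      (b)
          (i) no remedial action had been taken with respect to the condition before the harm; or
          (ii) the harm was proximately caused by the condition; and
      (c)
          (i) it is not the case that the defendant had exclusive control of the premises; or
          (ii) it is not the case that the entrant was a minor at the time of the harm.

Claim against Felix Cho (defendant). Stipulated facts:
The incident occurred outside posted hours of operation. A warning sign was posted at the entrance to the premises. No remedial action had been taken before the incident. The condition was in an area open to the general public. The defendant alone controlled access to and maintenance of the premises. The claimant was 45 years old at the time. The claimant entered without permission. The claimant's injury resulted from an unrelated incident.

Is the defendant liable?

Yes — liable.

(1) no signage posted — fails.
(i) not (public area) — fails.
(A) not (consent to enter) — satisfied.
(B) not (during posted hours) — holds.
So (ii) is satisfied (T AND T).
(a): F OR T → true.
(i) no remedial action — holds.
(ii) proximate cause — fails.
(b): T OR F → true.
(i) not (exclusive control) — fails.
(ii) not (entrant a minor) — met.
(c): F OR T → true.
(2): T AND T AND T → true.
Overall = F OR T = true.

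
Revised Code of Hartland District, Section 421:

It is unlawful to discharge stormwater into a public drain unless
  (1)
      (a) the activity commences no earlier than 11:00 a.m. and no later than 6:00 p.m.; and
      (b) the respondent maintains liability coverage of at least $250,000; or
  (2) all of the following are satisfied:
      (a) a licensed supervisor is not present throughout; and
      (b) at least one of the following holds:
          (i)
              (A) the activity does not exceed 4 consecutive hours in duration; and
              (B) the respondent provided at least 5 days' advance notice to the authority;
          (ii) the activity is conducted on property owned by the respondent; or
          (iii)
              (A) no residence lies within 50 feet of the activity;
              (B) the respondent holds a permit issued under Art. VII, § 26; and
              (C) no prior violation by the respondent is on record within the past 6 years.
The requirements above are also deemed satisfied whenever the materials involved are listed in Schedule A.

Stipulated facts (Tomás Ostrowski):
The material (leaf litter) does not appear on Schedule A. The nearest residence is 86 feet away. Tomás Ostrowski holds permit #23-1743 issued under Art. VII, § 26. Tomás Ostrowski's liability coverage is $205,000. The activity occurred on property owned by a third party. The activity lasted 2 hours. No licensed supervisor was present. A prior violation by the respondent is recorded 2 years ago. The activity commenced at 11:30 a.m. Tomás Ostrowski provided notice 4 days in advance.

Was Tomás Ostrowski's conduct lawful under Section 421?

(a) start within hours — met.
(b) coverage ≥ $250,000 — fails.
(1): T AND F → false.
(a) not (supervisor present) — met.
(A) ≤ 4 hrs duration — holds.
(B) ≥5 days' notice — not met.
So (i) is not satisfied (T AND F).
(ii) own property — not met.
(A) no residence in 50 ft — met.
(B) holds permit — satisfied.
(C) no prior violation — not met.
(iii): T AND T AND F → false.
(b) = F OR F OR F = false.
(2): T AND F → false.
Overall: F OR F → false.
Exception (Schedule A material) — not satisfied.
Result: main false OR exception false → false.

No — unlawful.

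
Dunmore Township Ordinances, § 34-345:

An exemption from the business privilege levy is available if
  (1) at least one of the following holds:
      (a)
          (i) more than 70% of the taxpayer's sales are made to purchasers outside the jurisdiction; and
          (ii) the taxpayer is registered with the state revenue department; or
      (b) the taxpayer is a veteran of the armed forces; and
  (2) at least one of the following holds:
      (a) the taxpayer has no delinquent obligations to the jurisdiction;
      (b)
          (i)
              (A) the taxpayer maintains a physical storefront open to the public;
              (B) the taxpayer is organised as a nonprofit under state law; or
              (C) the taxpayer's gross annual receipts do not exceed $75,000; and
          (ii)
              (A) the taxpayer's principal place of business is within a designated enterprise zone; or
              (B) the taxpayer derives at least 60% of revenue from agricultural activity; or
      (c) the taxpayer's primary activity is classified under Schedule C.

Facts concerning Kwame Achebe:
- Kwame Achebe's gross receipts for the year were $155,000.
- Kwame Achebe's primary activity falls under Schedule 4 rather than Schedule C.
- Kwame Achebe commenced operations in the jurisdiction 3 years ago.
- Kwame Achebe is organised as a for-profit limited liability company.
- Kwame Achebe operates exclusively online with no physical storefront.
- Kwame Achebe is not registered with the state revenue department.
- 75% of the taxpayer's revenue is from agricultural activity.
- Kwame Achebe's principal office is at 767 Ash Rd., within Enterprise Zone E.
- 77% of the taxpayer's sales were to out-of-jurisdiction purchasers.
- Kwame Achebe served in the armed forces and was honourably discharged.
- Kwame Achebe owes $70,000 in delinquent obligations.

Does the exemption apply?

(i) >70% out-of-jur. sales — met.
(ii) state-registered — not satisfied.
(a) = T AND F = false.
(b) veteran — satisfied.
(1) = F OR T = true.
(a) no delinquency — not satisfied.
(A) has storefront — not satisfied.
(B) nonprofit — not met.
(C) receipts ≤ $75,000 — not met.
So (i) is not satisfied (F OR F OR F).
(A) in enterprise zone — holds.
(B) ≥60% agricultural — met.
(ii): T OR T → true.
(b) = F AND T = false.
(c) Schedule C activity — fails.
(2): F OR F OR F → false.
Overall = T AND F = false.

No — not exempt.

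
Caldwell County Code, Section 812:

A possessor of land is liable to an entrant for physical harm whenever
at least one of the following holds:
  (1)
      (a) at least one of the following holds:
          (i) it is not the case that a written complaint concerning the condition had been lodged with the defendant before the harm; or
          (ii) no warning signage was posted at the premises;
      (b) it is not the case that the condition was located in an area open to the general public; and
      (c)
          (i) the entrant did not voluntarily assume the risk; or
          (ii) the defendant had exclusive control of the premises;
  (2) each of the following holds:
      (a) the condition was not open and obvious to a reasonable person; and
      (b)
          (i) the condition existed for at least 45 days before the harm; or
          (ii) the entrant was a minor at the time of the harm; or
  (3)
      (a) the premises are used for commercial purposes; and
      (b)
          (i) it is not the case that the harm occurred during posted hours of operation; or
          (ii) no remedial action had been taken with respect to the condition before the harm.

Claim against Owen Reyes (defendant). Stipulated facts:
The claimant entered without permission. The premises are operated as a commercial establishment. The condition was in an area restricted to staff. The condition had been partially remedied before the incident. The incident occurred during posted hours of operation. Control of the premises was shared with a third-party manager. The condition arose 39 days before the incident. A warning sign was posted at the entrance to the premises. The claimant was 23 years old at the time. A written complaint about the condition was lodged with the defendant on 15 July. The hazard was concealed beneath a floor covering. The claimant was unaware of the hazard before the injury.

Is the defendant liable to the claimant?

(i) not (complaint lodged) — not met.
(ii) no signage posted — fails.
(a): F OR F → false.
(b) not (public area) — holds.
(i) no assumed risk — holds.
(ii) exclusive control — fails.
(c) = T OR F = true.
(1): F AND T AND T → false.
(a) not open/obvious — holds.
(i) condition ≥45 days old — fails.
(ii) entrant a minor — fails.
(b) = F OR F = false.
So (2) is not satisfied (T AND F).
(a) commercial use — holds.
(i) not (during posted hours) — fails.
(ii) no remedial action — not satisfied.
(b) = F OR F = false.
(3): T AND F → false.
So Overall is not satisfied (F OR F OR F).

No — not liable.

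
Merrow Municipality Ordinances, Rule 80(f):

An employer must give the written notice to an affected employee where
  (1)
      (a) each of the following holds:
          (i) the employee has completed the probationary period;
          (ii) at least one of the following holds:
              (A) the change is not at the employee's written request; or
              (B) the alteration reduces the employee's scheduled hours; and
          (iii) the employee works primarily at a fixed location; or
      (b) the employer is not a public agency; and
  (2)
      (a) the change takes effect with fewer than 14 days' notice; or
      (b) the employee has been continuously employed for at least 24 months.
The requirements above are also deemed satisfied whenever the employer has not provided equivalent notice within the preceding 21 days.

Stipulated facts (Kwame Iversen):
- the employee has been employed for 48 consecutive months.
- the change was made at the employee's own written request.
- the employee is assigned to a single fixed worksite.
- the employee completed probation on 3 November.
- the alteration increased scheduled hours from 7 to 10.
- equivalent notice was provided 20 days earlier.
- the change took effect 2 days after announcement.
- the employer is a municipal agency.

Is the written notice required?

No — not required.

(i) past probation — satisfied.
(A) not employee-requested — not met.
(B) hours reduced — not satisfied.
(ii): F OR F → false.
(iii) fixed location — met.
So (a) is not satisfied (T AND F AND T).
(b) not (public agency) — not met.
(1): F OR F → false.
(a) < 14 days' notice — holds.
(b) tenure ≥ 24 mo. — holds.
(2): T OR T → true.
Overall: F AND T → false.
Exception (no recent notice) — not satisfied.
Result: main false OR exception false → false.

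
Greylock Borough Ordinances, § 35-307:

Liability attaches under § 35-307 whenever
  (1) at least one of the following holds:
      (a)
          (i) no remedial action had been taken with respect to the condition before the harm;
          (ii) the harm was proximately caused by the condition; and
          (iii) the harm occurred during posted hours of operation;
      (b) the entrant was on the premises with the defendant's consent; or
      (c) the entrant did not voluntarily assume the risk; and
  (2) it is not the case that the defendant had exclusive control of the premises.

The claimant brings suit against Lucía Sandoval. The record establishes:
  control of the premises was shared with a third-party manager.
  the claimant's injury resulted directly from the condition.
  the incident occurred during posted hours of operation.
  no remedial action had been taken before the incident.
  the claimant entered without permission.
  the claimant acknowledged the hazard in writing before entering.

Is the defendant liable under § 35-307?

Yes — liable.

(i) no remedial action — satisfied.
(ii) proximate cause — satisfied.
(iii) during posted hours — met.
(a): T AND T AND T → true.
(b) consent to enter — not satisfied.
(c) no assumed risk — not met.
(1): T OR F OR F → true.
(2) not (exclusive control) — holds.
Overall = T AND T = true.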